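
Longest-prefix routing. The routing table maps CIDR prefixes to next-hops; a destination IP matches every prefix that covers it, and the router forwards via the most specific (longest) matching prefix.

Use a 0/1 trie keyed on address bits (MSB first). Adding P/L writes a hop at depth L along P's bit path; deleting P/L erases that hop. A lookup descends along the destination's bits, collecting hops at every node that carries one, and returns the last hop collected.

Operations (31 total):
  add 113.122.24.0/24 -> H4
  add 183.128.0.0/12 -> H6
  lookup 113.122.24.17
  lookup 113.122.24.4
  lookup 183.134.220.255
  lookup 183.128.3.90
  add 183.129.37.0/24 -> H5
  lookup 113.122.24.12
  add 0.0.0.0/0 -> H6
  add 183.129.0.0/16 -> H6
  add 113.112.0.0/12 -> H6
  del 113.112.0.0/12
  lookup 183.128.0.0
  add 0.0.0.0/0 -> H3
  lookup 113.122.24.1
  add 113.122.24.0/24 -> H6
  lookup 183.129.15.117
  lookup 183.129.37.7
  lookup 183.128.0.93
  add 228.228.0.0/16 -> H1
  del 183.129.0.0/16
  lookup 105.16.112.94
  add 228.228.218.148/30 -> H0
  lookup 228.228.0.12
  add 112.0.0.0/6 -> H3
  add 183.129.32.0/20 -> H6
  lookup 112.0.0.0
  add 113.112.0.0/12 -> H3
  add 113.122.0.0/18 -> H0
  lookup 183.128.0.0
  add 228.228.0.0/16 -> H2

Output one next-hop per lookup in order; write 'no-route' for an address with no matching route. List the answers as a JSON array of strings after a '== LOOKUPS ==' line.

Process each operation:
  + 113.122.24.0/24 (H4) depth=24
  + 183.128.0.0/12 (H6) depth=12
  lookup 113.122.24.17: bits 011100010111101000011000 walk d0:-→d1:-→d2:-→d3:-→d4:-→d5:-→d6:-→d7:-→d8:-→d9:-→d10:-→d11:-→d12:-→d13:-→d14:-→d15:-→d16:-→d17:-→d18:-→d19:-→d20:-→d21:-→d22:-→d23:-→d24:H4 -> H4
  lookup 113.122.24.4: bits 011100010111101000011000 walk d0:-→d1:-→d2:-→d3:-→d4:-→d5:-→d6:-→d7:-→d8:-→d9:-→d10:-→d11:-→d12:-→d13:-→d14:-→d15:-→d16:-→d17:-→d18:-→d19:-→d20:-→d21:-→d22:-→d23:-→d24:H4 -> H4
  lookup 183.134.220.255: bits 101101111000 walk d0:-→d1:-→d2:-→d3:-→d4:-→d5:-→d6:-→d7:-→d8:-→d9:-→d10:-→d11:-→d12:H6 -> H6
  lookup 183.128.3.90: bits 101101111000 walk d0:-→d1:-→d2:-→d3:-→d4:-→d5:-→d6:-→d7:-→d8:-→d9:-→d10:-→d11:-→d12:H6 -> H6
  + 183.129.37.0/24 (H5) depth=24
  lookup 113.122.24.12: bits 011100010111101000011000 walk d0:-→d1:-→d2:-→d3:-→d4:-→d5:-→d6:-→d7:-→d8:-→d9:-→d10:-→d11:-→d12:-→d13:-→d14:-→d15:-→d16:-→d17:-→d18:-→d19:-→d20:-→d21:-→d22:-→d23:-→d24:H4 -> H4
  + 0.0.0.0/0 (H6) depth=0
  + 183.129.0.0/16 (H6) depth=16
  + 113.112.0.0/12 (H6) depth=12
  del 113.112.0.0/12 (clear depth 12)
  lookup 183.128.0.0: bits 101101111000000 walk d0:H6→d1:-→d2:-→d3:-→d4:-→d5:-→d6:-→d7:-→d8:-→d9:-→d10:-→d11:-→d12:H6→d13:-→d14:-→d15:- -> H6
  + 0.0.0.0/0 (H3) depth=0
  lookup 113.122.24.1: bits 011100010111101000011000 walk d0:H3→d1:-→d2:-→d3:-→d4:-→d5:-→d6:-→d7:-→d8:-→d9:-→d10:-→d11:-→d12:-→d13:-→d14:-→d15:-→d16:-→d17:-→d18:-→d19:-→d20:-→d21:-→d22:-→d23:-→d24:H4 -> H4
  + 113.122.24.0/24 (H6) depth=24
  lookup 183.129.15.117: bits 101101111000000100 walk d0:H3→d1:-→d2:-→d3:-→d4:-→d5:-→d6:-→d7:-→d8:-→d9:-→d10:-→d11:-→d12:H6→d13:-→d14:-→d15:-→d16:H6→d17:-→d18:- -> H6
  lookup 183.129.37.7: bits 101101111000000100100101 walk d0:H3→d1:-→d2:-→d3:-→d4:-→d5:-→d6:-→d7:-→d8:-→d9:-→d10:-→d11:-→d12:H6→d13:-→d14:-→d15:-→d16:H6→d17:-→d18:-→d19:-→d20:-→d21:-→d22:-→d23:-→d24:H5 -> H5
  lookup 183.128.0.93: bits 101101111000000 walk d0:H3→d1:-→d2:-→d3:-→d4:-→d5:-→d6:-→d7:-→d8:-→d9:-→d10:-→d11:-→d12:H6→d13:-→d14:-→d15:- -> H6
  + 228.228.0.0/16 (H1) depth=16
  del 183.129.0.0/16 (clear depth 16)
  lookup 105.16.112.94: bits 011 walk d0:H3→d1:-→d2:-→d3:- -> H3
  + 228.228.218.148/30 (H0) depth=30
  lookup 228.228.0.12: bits 1110010011100100 walk d0:H3→d1:-→d2:-→d3:-→d4:-→d5:-→d6:-→d7:-→d8:-→d9:-→d10:-→d11:-→d12:-→d13:-→d14:-→d15:-→d16:H1 -> H1
  + 112.0.0.0/6 (H3) depth=6
  + 183.129.32.0/20 (H6) depth=20
  lookup 112.0.0.0: bits 0111000 walk d0:H3→d1:-→d2:-→d3:-→d4:-→d5:-→d6:H3→d7:- -> H3
  + 113.112.0.0/12 (H3) depth=12
  + 113.122.0.0/18 (H0) depth=18
  lookup 183.128.0.0: bits 101101111000000 walk d0:H3→d1:-→d2:-→d3:-→d4:-→d5:-→d6:-→d7:-→d8:-→d9:-→d10:-→d11:-→d12:H6→d13:-→d14:-→d15:- -> H6
  + 228.228.0.0/16 (H2) depth=16

== LOOKUPS ==
["H4","H4","H6","H6","H4","H6","H4","H6","H5","H6","H3","H1","H3","H6"]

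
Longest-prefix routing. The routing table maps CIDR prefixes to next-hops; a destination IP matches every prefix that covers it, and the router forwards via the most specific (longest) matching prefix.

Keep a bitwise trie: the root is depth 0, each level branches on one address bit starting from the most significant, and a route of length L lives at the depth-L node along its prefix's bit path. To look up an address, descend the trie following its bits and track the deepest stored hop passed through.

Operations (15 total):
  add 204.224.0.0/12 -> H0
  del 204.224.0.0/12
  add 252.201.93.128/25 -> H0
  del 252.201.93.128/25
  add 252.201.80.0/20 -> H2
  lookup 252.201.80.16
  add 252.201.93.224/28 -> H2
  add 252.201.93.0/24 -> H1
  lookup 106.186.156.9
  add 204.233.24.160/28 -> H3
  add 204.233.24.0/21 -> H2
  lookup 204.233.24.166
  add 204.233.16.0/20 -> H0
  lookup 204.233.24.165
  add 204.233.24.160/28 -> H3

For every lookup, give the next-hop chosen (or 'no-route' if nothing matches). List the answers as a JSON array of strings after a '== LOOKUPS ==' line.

Apply in order:
  + 204.224.0.0/12 (H0) depth=12
  - 204.224.0.0/12 clear@12
  + 252.201.93.128/25 (H0) depth=25
  - 252.201.93.128/25 clear@25
  + 252.201.80.0/20 (H2) depth=20
  lookup 252.201.80.16: bits 11111100110010010101 walk d0:-→d1:-→d2:-→d3:-→d4:-→d5:-→d6:-→d7:-→d8:-→d9:-→d10:-→d11:-→d12:-→d13:-→d14:-→d15:-→d16:-→d17:-→d18:-→d19:-→d20:H2 -> H2
  + 252.201.93.224/28 (H2) depth=28
  + 252.201.93.0/24 (H1) depth=24
  lookup 106.186.156.9: bits ε walk d0:- -> no-route
  + 204.233.24.160/28 (H3) depth=28
  + 204.233.24.0/21 (H2) depth=21
  lookup 204.233.24.166: bits 1100110011101001000110001010 walk d0:-→d1:-→d2:-→d3:-→d4:-→d5:-→d6:-→d7:-→d8:-→d9:-→d10:-→d11:-→d12:-→d13:-→d14:-→d15:-→d16:-→d17:-→d18:-→d19:-→d20:-→d21:H2→d22:-→d23:-→d24:-→d25:-→d26:-→d27:-→d28:H3 -> H3
  + 204.233.16.0/20 (H0) depth=20
  lookup 204.233.24.165: bits 1100110011101001000110001010 walk d0:-→d1:-→d2:-→d3:-→d4:-→d5:-→d6:-→d7:-→d8:-→d9:-→d10:-→d11:-→d12:-→d13:-→d14:-→d15:-→d16:-→d17:-→d18:-→d19:-→d20:H0→d21:H2→d22:-→d23:-→d24:-→d25:-→d26:-→d27:-→d28:H3 -> H3
  + 204.233.24.160/28 (H3) depth=28

== LOOKUPS ==
["H2","no-route","H3","H3"]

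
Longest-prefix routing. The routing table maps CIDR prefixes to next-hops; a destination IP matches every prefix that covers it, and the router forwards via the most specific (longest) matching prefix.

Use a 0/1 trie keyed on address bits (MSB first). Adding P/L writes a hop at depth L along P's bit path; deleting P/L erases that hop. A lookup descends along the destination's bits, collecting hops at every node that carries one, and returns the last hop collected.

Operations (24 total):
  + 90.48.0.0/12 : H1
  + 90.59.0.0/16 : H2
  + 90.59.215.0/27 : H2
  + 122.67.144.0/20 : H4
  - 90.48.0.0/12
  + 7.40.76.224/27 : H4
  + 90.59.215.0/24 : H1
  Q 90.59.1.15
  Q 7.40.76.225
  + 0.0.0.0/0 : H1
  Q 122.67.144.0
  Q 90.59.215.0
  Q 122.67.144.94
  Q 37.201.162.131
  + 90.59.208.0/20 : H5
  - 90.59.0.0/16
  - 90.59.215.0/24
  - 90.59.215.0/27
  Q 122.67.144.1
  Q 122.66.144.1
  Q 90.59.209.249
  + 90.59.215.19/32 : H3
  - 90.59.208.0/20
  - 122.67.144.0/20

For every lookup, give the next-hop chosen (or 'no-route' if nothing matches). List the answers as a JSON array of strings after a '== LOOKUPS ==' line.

Trace:
  add 90.48.0.0/12 -> H1 at depth 12
  add 90.59.0.0/16 -> H2 at depth 16
  add 90.59.215.0/27 -> H2 at depth 27
  add 122.67.144.0/20 -> H4 at depth 20
  - 90.48.0.0/12 clear@12
  add 7.40.76.224/27 -> H4 at depth 27
  add 90.59.215.0/24 -> H1 at depth 24
  Q 90.59.1.15: descend 0101101000111011 ; hops seen [H2] ; pick H2
  Q 7.40.76.225: descend 000001110010100001001100111 ; hops seen [H4] ; pick H4
  add 0.0.0.0/0 -> H1 at depth 0
  Q 122.67.144.0: descend 01111010010000111001 ; hops seen [H1,H4] ; pick H4
  Q 90.59.215.0: descend 010110100011101111010111000 ; hops seen [H1,H2,H1,H2] ; pick H2
  Q 122.67.144.94: descend 01111010010000111001 ; hops seen [H1,H4] ; pick H4
  Q 37.201.162.131: descend 00 ; hops seen [H1] ; pick H1
  add 90.59.208.0/20 -> H5 at depth 20
  - 90.59.0.0/16 clear@16
  - 90.59.215.0/24 clear@24
  - 90.59.215.0/27 clear@27
  Q 122.67.144.1: descend 01111010010000111001 ; hops seen [H1,H4] ; pick H4
  Q 122.66.144.1: descend 011110100100001 ; hops seen [H1] ; pick H1
  Q 90.59.209.249: descend 010110100011101111010 ; hops seen [H1,H5] ; pick H5
  add 90.59.215.19/32 -> H3 at depth 32
  - 90.59.208.0/20 clear@20
  - 122.67.144.0/20 clear@20

== LOOKUPS ==
["H2","H4","H4","H2","H4","H1","H4","H1","H5"]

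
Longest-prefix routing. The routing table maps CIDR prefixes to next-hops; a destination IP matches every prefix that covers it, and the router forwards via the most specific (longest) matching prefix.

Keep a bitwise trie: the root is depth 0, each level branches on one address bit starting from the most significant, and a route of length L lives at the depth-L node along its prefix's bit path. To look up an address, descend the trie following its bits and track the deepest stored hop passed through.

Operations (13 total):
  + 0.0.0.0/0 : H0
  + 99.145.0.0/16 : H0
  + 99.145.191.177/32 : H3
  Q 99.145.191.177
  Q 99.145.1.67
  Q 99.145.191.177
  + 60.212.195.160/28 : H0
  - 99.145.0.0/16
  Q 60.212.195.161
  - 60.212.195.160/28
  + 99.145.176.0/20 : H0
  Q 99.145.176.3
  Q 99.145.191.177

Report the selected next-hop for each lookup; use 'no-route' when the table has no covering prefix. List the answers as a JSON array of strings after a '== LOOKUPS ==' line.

Trace:
  + 0.0.0.0/0 (H0) depth=0
  + 99.145.0.0/16 (H0) depth=16
  + 99.145.191.177/32 (H3) depth=32
  Q 99.145.191.177: descend 01100011100100011011111110110001 ; hops seen [H0,H0,H3] ; pick H3
  Q 99.145.1.67: descend 0110001110010001 ; hops seen [H0,H0] ; pick H0
  Q 99.145.191.177: descend 01100011100100011011111110110001 ; hops seen [H0,H0,H3] ; pick H3
  + 60.212.195.160/28 (H0) depth=28
  del 99.145.0.0/16 (clear depth 16)
  Q 60.212.195.161: descend 0011110011010100110000111010 ; hops seen [H0,H0] ; pick H0
  del 60.212.195.160/28 (clear depth 28)
  + 99.145.176.0/20 (H0) depth=20
  Q 99.145.176.3: descend 01100011100100011011 ; hops seen [H0,H0] ; pick H0
  Q 99.145.191.177: descend 01100011100100011011111110110001 ; hops seen [H0,H0,H3] ; pick H3

== LOOKUPS ==
["H3","H0","H3","H0","H0","H3"]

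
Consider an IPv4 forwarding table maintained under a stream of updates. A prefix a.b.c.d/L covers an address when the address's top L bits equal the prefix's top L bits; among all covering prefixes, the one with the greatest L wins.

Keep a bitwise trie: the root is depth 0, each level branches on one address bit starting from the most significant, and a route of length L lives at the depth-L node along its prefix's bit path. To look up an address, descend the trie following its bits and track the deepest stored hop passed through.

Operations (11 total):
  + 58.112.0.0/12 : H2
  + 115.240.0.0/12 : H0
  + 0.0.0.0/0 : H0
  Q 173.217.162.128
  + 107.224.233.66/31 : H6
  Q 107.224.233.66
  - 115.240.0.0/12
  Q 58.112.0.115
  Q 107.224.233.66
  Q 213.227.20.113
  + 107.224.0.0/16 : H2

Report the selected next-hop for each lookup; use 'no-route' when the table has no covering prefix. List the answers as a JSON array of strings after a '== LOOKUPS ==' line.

Trace:
  + 58.112.0.0/12 (H2) depth=12
  + 115.240.0.0/12 (H0) depth=12
  + 0.0.0.0/0 (H0) depth=0
  lookup 173.217.162.128: bits ε walk d0:H0 -> H0
  + 107.224.233.66/31 (H6) depth=31
  lookup 107.224.233.66: bits 0110101111100000111010010100001 walk d0:H0→d1:-→d2:-→d3:-→d4:-→d5:-→d6:-→d7:-→d8:-→d9:-→d10:-→d11:-→d12:-→d13:-→d14:-→d15:-→d16:-→d17:-→d18:-→d19:-→d20:-→d21:-→d22:-→d23:-→d24:-→d25:-→d26:-→d27:-→d28:-→d29:-→d30:-→d31:H6 -> H6
  del 115.240.0.0/12 (clear depth 12)
  lookup 58.112.0.115: bits 001110100111 walk d0:H0→d1:-→d2:-→d3:-→d4:-→d5:-→d6:-→d7:-→d8:-→d9:-→d10:-→d11:-→d12:H2 -> H2
  lookup 107.224.233.66: bits 0110101111100000111010010100001 walk d0:H0→d1:-→d2:-→d3:-→d4:-→d5:-→d6:-→d7:-→d8:-→d9:-→d10:-→d11:-→d12:-→d13:-→d14:-→d15:-→d16:-→d17:-→d18:-→d19:-→d20:-→d21:-→d22:-→d23:-→d24:-→d25:-→d26:-→d27:-→d28:-→d29:-→d30:-→d31:H6 -> H6
  lookup 213.227.20.113: bits ε walk d0:H0 -> H0
  + 107.224.0.0/16 (H2) depth=16

== LOOKUPS ==
["H0","H6","H2","H6","H0"]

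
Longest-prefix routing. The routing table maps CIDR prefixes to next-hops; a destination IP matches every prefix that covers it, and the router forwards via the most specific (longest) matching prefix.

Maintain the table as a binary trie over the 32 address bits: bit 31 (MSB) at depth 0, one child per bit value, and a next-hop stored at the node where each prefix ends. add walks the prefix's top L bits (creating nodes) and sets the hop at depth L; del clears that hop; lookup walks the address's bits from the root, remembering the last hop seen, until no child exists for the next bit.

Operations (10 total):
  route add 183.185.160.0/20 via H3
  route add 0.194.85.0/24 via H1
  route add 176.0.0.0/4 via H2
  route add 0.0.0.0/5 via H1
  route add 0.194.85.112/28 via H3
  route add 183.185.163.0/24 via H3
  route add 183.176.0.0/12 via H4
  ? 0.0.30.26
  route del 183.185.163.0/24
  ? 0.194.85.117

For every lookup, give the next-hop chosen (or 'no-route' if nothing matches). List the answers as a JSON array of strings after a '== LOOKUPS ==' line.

Process each operation:
  add 183.185.160.0/20 -> H3 at depth 20
  add 0.194.85.0/24 -> H1 at depth 24
  add 176.0.0.0/4 -> H2 at depth 4
  add 0.0.0.0/5 -> H1 at depth 5
  add 0.194.85.112/28 -> H3 at depth 28
  add 183.185.163.0/24 -> H3 at depth 24
  add 183.176.0.0/12 -> H4 at depth 12
  lookup 0.0.30.26: bits 00000000 walk d0:-→d1:-→d2:-→d3:-→d4:-→d5:H1→d6:-→d7:-→d8:- -> H1
  del 183.185.163.0/24 (clear depth 24)
  lookup 0.194.85.117: bits 0000000011000010010101010111 walk d0:-→d1:-→d2:-→d3:-→d4:-→d5:H1→d6:-→d7:-→d8:-→d9:-→d10:-→d11:-→d12:-→d13:-→d14:-→d15:-→d16:-→d17:-→d18:-→d19:-→d20:-→d21:-→d22:-→d23:-→d24:H1→d25:-→d26:-→d27:-→d28:H3 -> H3

== LOOKUPS ==
["H1","H3"]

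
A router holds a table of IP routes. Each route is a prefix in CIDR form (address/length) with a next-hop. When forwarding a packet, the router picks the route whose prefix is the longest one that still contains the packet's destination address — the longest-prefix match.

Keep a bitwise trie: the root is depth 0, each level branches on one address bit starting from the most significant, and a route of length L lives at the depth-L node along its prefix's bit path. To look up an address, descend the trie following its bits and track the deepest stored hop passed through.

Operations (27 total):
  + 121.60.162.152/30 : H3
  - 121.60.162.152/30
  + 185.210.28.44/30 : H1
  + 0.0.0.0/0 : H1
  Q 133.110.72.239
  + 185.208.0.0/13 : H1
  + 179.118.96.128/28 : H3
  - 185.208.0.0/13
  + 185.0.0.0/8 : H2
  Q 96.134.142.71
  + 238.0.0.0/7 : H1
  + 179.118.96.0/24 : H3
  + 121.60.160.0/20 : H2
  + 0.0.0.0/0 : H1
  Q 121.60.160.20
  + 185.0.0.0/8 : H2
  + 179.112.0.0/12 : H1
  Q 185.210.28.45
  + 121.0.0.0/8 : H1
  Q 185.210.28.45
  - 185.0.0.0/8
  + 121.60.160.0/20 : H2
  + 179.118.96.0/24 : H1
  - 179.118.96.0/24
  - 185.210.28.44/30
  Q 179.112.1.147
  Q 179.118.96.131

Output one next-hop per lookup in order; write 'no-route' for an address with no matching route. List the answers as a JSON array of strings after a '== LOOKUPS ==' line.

Trace:
  + 121.60.162.152/30 (H3) depth=30
  del 121.60.162.152/30 (clear depth 30)
  + 185.210.28.44/30 (H1) depth=30
  + 0.0.0.0/0 (H1) depth=0
  ? 133.110.72.239  path d0:H1→d1:-→d2:-  best=H1
  + 185.208.0.0/13 (H1) depth=13
  + 179.118.96.128/28 (H3) depth=28
  del 185.208.0.0/13 (clear depth 13)
  + 185.0.0.0/8 (H2) depth=8
  ? 96.134.142.71  path d0:H1→d1:-→d2:-→d3:-  best=H1
  + 238.0.0.0/7 (H1) depth=7
  + 179.118.96.0/24 (H3) depth=24
  + 121.60.160.0/20 (H2) depth=20
  + 0.0.0.0/0 (H1) depth=0
  ? 121.60.160.20  path d0:H1→d1:-→d2:-→d3:-→d4:-→d5:-→d6:-→d7:-→d8:-→d9:-→d10:-→d11:-→d12:-→d13:-→d14:-→d15:-→d16:-→d17:-→d18:-→d19:-→d20:H2→d21:-→d22:-  best=H2
  + 185.0.0.0/8 (H2) depth=8
  + 179.112.0.0/12 (H1) depth=12
  ? 185.210.28.45  path d0:H1→d1:-→d2:-→d3:-→d4:-→d5:-→d6:-→d7:-→d8:H2→d9:-→d10:-→d11:-→d12:-→d13:-→d14:-→d15:-→d16:-→d17:-→d18:-→d19:-→d20:-→d21:-→d22:-→d23:-→d24:-→d25:-→d26:-→d27:-→d28:-→d29:-→d30:H1  best=H1
  + 121.0.0.0/8 (H1) depth=8
  ? 185.210.28.45  path d0:H1→d1:-→d2:-→d3:-→d4:-→d5:-→d6:-→d7:-→d8:H2→d9:-→d10:-→d11:-→d12:-→d13:-→d14:-→d15:-→d16:-→d17:-→d18:-→d19:-→d20:-→d21:-→d22:-→d23:-→d24:-→d25:-→d26:-→d27:-→d28:-→d29:-→d30:H1  best=H1
  del 185.0.0.0/8 (clear depth 8)
  + 121.60.160.0/20 (H2) depth=20
  + 179.118.96.0/24 (H1) depth=24
  del 179.118.96.0/24 (clear depth 24)
  del 185.210.28.44/30 (clear depth 30)
  ? 179.112.1.147  path d0:H1→d1:-→d2:-→d3:-→d4:-→d5:-→d6:-→d7:-→d8:-→d9:-→d10:-→d11:-→d12:H1→d13:-  best=H1
  ? 179.118.96.131  path d0:H1→d1:-→d2:-→d3:-→d4:-→d5:-→d6:-→d7:-→d8:-→d9:-→d10:-→d11:-→d12:H1→d13:-→d14:-→d15:-→d16:-→d17:-→d18:-→d19:-→d20:-→d21:-→d22:-→d23:-→d24:-→d25:-→d26:-→d27:-→d28:H3  best=H3

== LOOKUPS ==
["H1","H1","H2","H1","H1","H1","H3"]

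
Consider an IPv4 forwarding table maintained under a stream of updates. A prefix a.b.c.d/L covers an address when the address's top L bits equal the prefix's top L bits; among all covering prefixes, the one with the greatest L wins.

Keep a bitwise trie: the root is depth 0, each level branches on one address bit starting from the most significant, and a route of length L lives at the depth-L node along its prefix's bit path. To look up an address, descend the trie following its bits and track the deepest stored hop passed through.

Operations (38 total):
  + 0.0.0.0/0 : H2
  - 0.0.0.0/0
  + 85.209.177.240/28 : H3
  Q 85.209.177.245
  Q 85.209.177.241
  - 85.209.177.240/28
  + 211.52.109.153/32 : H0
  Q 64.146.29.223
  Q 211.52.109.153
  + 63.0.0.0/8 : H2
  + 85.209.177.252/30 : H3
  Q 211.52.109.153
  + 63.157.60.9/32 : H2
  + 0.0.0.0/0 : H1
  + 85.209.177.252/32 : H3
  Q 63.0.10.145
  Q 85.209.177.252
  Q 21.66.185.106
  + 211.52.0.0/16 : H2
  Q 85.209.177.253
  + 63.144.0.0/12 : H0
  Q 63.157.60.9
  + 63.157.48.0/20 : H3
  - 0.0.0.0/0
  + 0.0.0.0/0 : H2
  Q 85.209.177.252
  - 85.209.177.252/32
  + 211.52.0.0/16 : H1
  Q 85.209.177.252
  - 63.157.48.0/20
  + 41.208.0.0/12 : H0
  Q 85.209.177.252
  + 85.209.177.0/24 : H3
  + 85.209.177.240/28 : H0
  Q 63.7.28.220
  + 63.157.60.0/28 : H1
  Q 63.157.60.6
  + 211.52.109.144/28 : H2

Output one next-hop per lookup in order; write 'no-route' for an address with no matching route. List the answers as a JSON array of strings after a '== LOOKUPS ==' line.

Process each operation:
  add 0.0.0.0/0 -> H2 at depth 0
  del 0.0.0.0/0 (clear depth 0)
  add 85.209.177.240/28 -> H3 at depth 28
  lookup 85.209.177.245: bits 0101010111010001101100011111 walk d0:-→d1:-→d2:-→d3:-→d4:-→d5:-→d6:-→d7:-→d8:-→d9:-→d10:-→d11:-→d12:-→d13:-→d14:-→d15:-→d16:-→d17:-→d18:-→d19:-→d20:-→d21:-→d22:-→d23:-→d24:-→d25:-→d26:-→d27:-→d28:H3 -> H3
  lookup 85.209.177.241: bits 0101010111010001101100011111 walk d0:-→d1:-→d2:-→d3:-→d4:-→d5:-→d6:-→d7:-→d8:-→d9:-→d10:-→d11:-→d12:-→d13:-→d14:-→d15:-→d16:-→d17:-→d18:-→d19:-→d20:-→d21:-→d22:-→d23:-→d24:-→d25:-→d26:-→d27:-→d28:H3 -> H3
  del 85.209.177.240/28 (clear depth 28)
  add 211.52.109.153/32 -> H0 at depth 32
  lookup 64.146.29.223: bits 010 walk d0:-→d1:-→d2:-→d3:- -> no-route
  lookup 211.52.109.153: bits 11010011001101000110110110011001 walk d0:-→d1:-→d2:-→d3:-→d4:-→d5:-→d6:-→d7:-→d8:-→d9:-→d10:-→d11:-→d12:-→d13:-→d14:-→d15:-→d16:-→d17:-→d18:-→d19:-→d20:-→d21:-→d22:-→d23:-→d24:-→d25:-→d26:-→d27:-→d28:-→d29:-→d30:-→d31:-→d32:H0 -> H0
  add 63.0.0.0/8 -> H2 at depth 8
  add 85.209.177.252/30 -> H3 at depth 30
  lookup 211.52.109.153: bits 11010011001101000110110110011001 walk d0:-→d1:-→d2:-→d3:-→d4:-→d5:-→d6:-→d7:-→d8:-→d9:-→d10:-→d11:-→d12:-→d13:-→d14:-→d15:-→d16:-→d17:-→d18:-→d19:-→d20:-→d21:-→d22:-→d23:-→d24:-→d25:-→d26:-→d27:-→d28:-→d29:-→d30:-→d31:-→d32:H0 -> H0
  add 63.157.60.9/32 -> H2 at depth 32
  add 0.0.0.0/0 -> H1 at depth 0
  add 85.209.177.252/32 -> H3 at depth 32
  lookup 63.0.10.145: bits 00111111 walk d0:H1→d1:-→d2:-→d3:-→d4:-→d5:-→d6:-→d7:-→d8:H2 -> H2
  lookup 85.209.177.252: bits 01010101110100011011000111111100 walk d0:H1→d1:-→d2:-→d3:-→d4:-→d5:-→d6:-→d7:-→d8:-→d9:-→d10:-→d11:-→d12:-→d13:-→d14:-→d15:-→d16:-→d17:-→d18:-→d19:-→d20:-→d21:-→d22:-→d23:-→d24:-→d25:-→d26:-→d27:-→d28:-→d29:-→d30:H3→d31:-→d32:H3 -> H3
  lookup 21.66.185.106: bits 00 walk d0:H1→d1:-→d2:- -> H1
  add 211.52.0.0/16 -> H2 at depth 16
  lookup 85.209.177.253: bits 0101010111010001101100011111110 walk d0:H1→d1:-→d2:-→d3:-→d4:-→d5:-→d6:-→d7:-→d8:-→d9:-→d10:-→d11:-→d12:-→d13:-→d14:-→d15:-→d16:-→d17:-→d18:-→d19:-→d20:-→d21:-→d22:-→d23:-→d24:-→d25:-→d26:-→d27:-→d28:-→d29:-→d30:H3→d31:- -> H3
  add 63.144.0.0/12 -> H0 at depth 12
  lookup 63.157.60.9: bits 00111111100111010011110000001001 walk d0:H1→d1:-→d2:-→d3:-→d4:-→d5:-→d6:-→d7:-→d8:H2→d9:-→d10:-→d11:-→d12:H0→d13:-→d14:-→d15:-→d16:-→d17:-→d18:-→d19:-→d20:-→d21:-→d22:-→d23:-→d24:-→d25:-→d26:-→d27:-→d28:-→d29:-→d30:-→d31:-→d32:H2 -> H2
  add 63.157.48.0/20 -> H3 at depth 20
  del 0.0.0.0/0 (clear depth 0)
  add 0.0.0.0/0 -> H2 at depth 0
  lookup 85.209.177.252: bits 01010101110100011011000111111100 walk d0:H2→d1:-→d2:-→d3:-→d4:-→d5:-→d6:-→d7:-→d8:-→d9:-→d10:-→d11:-→d12:-→d13:-→d14:-→d15:-→d16:-→d17:-→d18:-→d19:-→d20:-→d21:-→d22:-→d23:-→d24:-→d25:-→d26:-→d27:-→d28:-→d29:-→d30:H3→d31:-→d32:H3 -> H3
  del 85.209.177.252/32 (clear depth 32)
  add 211.52.0.0/16 -> H1 at depth 16
  lookup 85.209.177.252: bits 01010101110100011011000111111100 walk d0:H2→d1:-→d2:-→d3:-→d4:-→d5:-→d6:-→d7:-→d8:-→d9:-→d10:-→d11:-→d12:-→d13:-→d14:-→d15:-→d16:-→d17:-→d18:-→d19:-→d20:-→d21:-→d22:-→d23:-→d24:-→d25:-→d26:-→d27:-→d28:-→d29:-→d30:H3→d31:-→d32:- -> H3
  del 63.157.48.0/20 (clear depth 20)
  add 41.208.0.0/12 -> H0 at depth 12
  lookup 85.209.177.252: bits 01010101110100011011000111111100 walk d0:H2→d1:-→d2:-→d3:-→d4:-→d5:-→d6:-→d7:-→d8:-→d9:-→d10:-→d11:-→d12:-→d13:-→d14:-→d15:-→d16:-→d17:-→d18:-→d19:-→d20:-→d21:-→d22:-→d23:-→d24:-→d25:-→d26:-→d27:-→d28:-→d29:-→d30:H3→d31:-→d32:- -> H3
  add 85.209.177.0/24 -> H3 at depth 24
  add 85.209.177.240/28 -> H0 at depth 28
  lookup 63.7.28.220: bits 00111111 walk d0:H2→d1:-→d2:-→d3:-→d4:-→d5:-→d6:-→d7:-→d8:H2 -> H2
  add 63.157.60.0/28 -> H1 at depth 28
  lookup 63.157.60.6: bits 0011111110011101001111000000 walk d0:H2→d1:-→d2:-→d3:-→d4:-→d5:-→d6:-→d7:-→d8:H2→d9:-→d10:-→d11:-→d12:H0→d13:-→d14:-→d15:-→d16:-→d17:-→d18:-→d19:-→d20:-→d21:-→d22:-→d23:-→d24:-→d25:-→d26:-→d27:-→d28:H1 -> H1
  add 211.52.109.144/28 -> H2 at depth 28

== LOOKUPS ==
["H3","H3","no-route","H0","H0","H2","H3","H1","H3","H2","H3","H3","H3","H2","H1"]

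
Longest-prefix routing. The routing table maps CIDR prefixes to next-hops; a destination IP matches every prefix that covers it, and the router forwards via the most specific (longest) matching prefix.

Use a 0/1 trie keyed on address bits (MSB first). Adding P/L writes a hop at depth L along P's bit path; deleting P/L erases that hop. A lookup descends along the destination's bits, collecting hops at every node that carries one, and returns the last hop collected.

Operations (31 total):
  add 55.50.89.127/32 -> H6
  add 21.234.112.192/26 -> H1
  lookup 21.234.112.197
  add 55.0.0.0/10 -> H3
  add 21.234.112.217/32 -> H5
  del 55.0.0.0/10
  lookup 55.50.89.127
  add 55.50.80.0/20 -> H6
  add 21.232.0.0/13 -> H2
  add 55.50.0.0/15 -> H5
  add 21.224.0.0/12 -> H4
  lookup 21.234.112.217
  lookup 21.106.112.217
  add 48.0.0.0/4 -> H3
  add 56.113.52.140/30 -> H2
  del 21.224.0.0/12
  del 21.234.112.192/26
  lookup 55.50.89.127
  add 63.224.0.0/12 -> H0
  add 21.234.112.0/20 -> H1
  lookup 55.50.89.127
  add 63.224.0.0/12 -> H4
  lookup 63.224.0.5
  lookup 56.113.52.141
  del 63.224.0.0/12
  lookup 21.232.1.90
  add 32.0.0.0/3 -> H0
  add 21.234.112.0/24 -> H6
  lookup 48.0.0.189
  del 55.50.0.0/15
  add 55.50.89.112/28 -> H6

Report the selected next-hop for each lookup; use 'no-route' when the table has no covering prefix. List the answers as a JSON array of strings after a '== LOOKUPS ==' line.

Process each operation:
  add 55.50.89.127/32 -> H6 at depth 32
  add 21.234.112.192/26 -> H1 at depth 26
  lookup 21.234.112.197: bits 00010101111010100111000011 walk d0:-→d1:-→d2:-→d3:-→d4:-→d5:-→d6:-→d7:-→d8:-→d9:-→d10:-→d11:-→d12:-→d13:-→d14:-→d15:-→d16:-→d17:-→d18:-→d19:-→d20:-→d21:-→d22:-→d23:-→d24:-→d25:-→d26:H1 -> H1
  add 55.0.0.0/10 -> H3 at depth 10
  add 21.234.112.217/32 -> H5 at depth 32
  del 55.0.0.0/10 (clear depth 10)
  lookup 55.50.89.127: bits 00110111001100100101100101111111 walk d0:-→d1:-→d2:-→d3:-→d4:-→d5:-→d6:-→d7:-→d8:-→d9:-→d10:-→d11:-→d12:-→d13:-→d14:-→d15:-→d16:-→d17:-→d18:-→d19:-→d20:-→d21:-→d22:-→d23:-→d24:-→d25:-→d26:-→d27:-→d28:-→d29:-→d30:-→d31:-→d32:H6 -> H6
  add 55.50.80.0/20 -> H6 at depth 20
  add 21.232.0.0/13 -> H2 at depth 13
  add 55.50.0.0/15 -> H5 at depth 15
  add 21.224.0.0/12 -> H4 at depth 12
  lookup 21.234.112.217: bits 00010101111010100111000011011001 walk d0:-→d1:-→d2:-→d3:-→d4:-→d5:-→d6:-→d7:-→d8:-→d9:-→d10:-→d11:-→d12:H4→d13:H2→d14:-→d15:-→d16:-→d17:-→d18:-→d19:-→d20:-→d21:-→d22:-→d23:-→d24:-→d25:-→d26:H1→d27:-→d28:-→d29:-→d30:-→d31:-→d32:H5 -> H5
  lookup 21.106.112.217: bits 00010101 walk d0:-→d1:-→d2:-→d3:-→d4:-→d5:-→d6:-→d7:-→d8:- -> no-route
  add 48.0.0.0/4 -> H3 at depth 4
  add 56.113.52.140/30 -> H2 at depth 30
  del 21.224.0.0/12 (clear depth 12)
  del 21.234.112.192/26 (clear depth 26)
  lookup 55.50.89.127: bits 00110111001100100101100101111111 walk d0:-→d1:-→d2:-→d3:-→d4:H3→d5:-→d6:-→d7:-→d8:-→d9:-→d10:-→d11:-→d12:-→d13:-→d14:-→d15:H5→d16:-→d17:-→d18:-→d19:-→d20:H6→d21:-→d22:-→d23:-→d24:-→d25:-→d26:-→d27:-→d28:-→d29:-→d30:-→d31:-→d32:H6 -> H6
  add 63.224.0.0/12 -> H0 at depth 12
  add 21.234.112.0/20 -> H1 at depth 20
  lookup 55.50.89.127: bits 00110111001100100101100101111111 walk d0:-→d1:-→d2:-→d3:-→d4:H3→d5:-→d6:-→d7:-→d8:-→d9:-→d10:-→d11:-→d12:-→d13:-→d14:-→d15:H5→d16:-→d17:-→d18:-→d19:-→d20:H6→d21:-→d22:-→d23:-→d24:-→d25:-→d26:-→d27:-→d28:-→d29:-→d30:-→d31:-→d32:H6 -> H6
  add 63.224.0.0/12 -> H4 at depth 12
  lookup 63.224.0.5: bits 001111111110 walk d0:-→d1:-→d2:-→d3:-→d4:H3→d5:-→d6:-→d7:-→d8:-→d9:-→d10:-→d11:-→d12:H4 -> H4
  lookup 56.113.52.141: bits 001110000111000100110100100011 walk d0:-→d1:-→d2:-→d3:-→d4:H3→d5:-→d6:-→d7:-→d8:-→d9:-→d10:-→d11:-→d12:-→d13:-→d14:-→d15:-→d16:-→d17:-→d18:-→d19:-→d20:-→d21:-→d22:-→d23:-→d24:-→d25:-→d26:-→d27:-→d28:-→d29:-→d30:H2 -> H2
  del 63.224.0.0/12 (clear depth 12)
  lookup 21.232.1.90: bits 00010101111010 walk d0:-→d1:-→d2:-→d3:-→d4:-→d5:-→d6:-→d7:-→d8:-→d9:-→d10:-→d11:-→d12:-→d13:H2→d14:- -> H2
  add 32.0.0.0/3 -> H0 at depth 3
  add 21.234.112.0/24 -> H6 at depth 24
  lookup 48.0.0.189: bits 00110 walk d0:-→d1:-→d2:-→d3:H0→d4:H3→d5:- -> H3
  del 55.50.0.0/15 (clear depth 15)
  add 55.50.89.112/28 -> H6 at depth 28

== LOOKUPS ==
["H1","H6","H5","no-route","H6","H6","H4","H2","H2","H3"]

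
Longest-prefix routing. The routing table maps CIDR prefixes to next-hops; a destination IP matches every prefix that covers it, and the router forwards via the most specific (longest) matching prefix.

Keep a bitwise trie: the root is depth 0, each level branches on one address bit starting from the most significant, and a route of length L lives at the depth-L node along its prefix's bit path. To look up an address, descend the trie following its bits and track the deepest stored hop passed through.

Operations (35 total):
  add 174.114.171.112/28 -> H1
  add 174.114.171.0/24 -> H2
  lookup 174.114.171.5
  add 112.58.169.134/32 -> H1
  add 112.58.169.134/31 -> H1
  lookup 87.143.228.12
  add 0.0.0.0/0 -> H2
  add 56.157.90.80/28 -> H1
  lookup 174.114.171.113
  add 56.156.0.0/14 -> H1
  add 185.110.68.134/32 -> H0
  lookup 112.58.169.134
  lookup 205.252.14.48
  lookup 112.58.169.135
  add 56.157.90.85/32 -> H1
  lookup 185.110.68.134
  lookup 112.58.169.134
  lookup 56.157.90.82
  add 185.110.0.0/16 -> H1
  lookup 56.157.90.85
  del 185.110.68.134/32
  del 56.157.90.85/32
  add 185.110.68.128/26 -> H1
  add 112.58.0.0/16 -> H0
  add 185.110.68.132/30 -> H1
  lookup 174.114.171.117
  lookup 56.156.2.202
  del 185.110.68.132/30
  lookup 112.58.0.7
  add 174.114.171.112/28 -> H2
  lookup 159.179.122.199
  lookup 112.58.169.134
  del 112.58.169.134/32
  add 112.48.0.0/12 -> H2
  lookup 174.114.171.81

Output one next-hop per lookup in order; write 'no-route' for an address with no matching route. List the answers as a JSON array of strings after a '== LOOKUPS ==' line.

Process each operation:
  + 174.114.171.112/28 (H1) depth=28
  + 174.114.171.0/24 (H2) depth=24
  ? 174.114.171.5  path d0:-→d1:-→d2:-→d3:-→d4:-→d5:-→d6:-→d7:-→d8:-→d9:-→d10:-→d11:-→d12:-→d13:-→d14:-→d15:-→d16:-→d17:-→d18:-→d19:-→d20:-→d21:-→d22:-→d23:-→d24:H2→d25:-  best=H2
  + 112.58.169.134/32 (H1) depth=32
  + 112.58.169.134/31 (H1) depth=31
  ? 87.143.228.12  path d0:-→d1:-→d2:-  best=no-route
  + 0.0.0.0/0 (H2) depth=0
  + 56.157.90.80/28 (H1) depth=28
  ? 174.114.171.113  path d0:H2→d1:-→d2:-→d3:-→d4:-→d5:-→d6:-→d7:-→d8:-→d9:-→d10:-→d11:-→d12:-→d13:-→d14:-→d15:-→d16:-→d17:-→d18:-→d19:-→d20:-→d21:-→d22:-→d23:-→d24:H2→d25:-→d26:-→d27:-→d28:H1  best=H1
  + 56.156.0.0/14 (H1) depth=14
  + 185.110.68.134/32 (H0) depth=32
  ? 112.58.169.134  path d0:H2→d1:-→d2:-→d3:-→d4:-→d5:-→d6:-→d7:-→d8:-→d9:-→d10:-→d11:-→d12:-→d13:-→d14:-→d15:-→d16:-→d17:-→d18:-→d19:-→d20:-→d21:-→d22:-→d23:-→d24:-→d25:-→d26:-→d27:-→d28:-→d29:-→d30:-→d31:H1→d32:H1  best=H1
  ? 205.252.14.48  path d0:H2→d1:-  best=H2
  ? 112.58.169.135  path d0:H2→d1:-→d2:-→d3:-→d4:-→d5:-→d6:-→d7:-→d8:-→d9:-→d10:-→d11:-→d12:-→d13:-→d14:-→d15:-→d16:-→d17:-→d18:-→d19:-→d20:-→d21:-→d22:-→d23:-→d24:-→d25:-→d26:-→d27:-→d28:-→d29:-→d30:-→d31:H1  best=H1
  + 56.157.90.85/32 (H1) depth=32
  ? 185.110.68.134  path d0:H2→d1:-→d2:-→d3:-→d4:-→d5:-→d6:-→d7:-→d8:-→d9:-→d10:-→d11:-→d12:-→d13:-→d14:-→d15:-→d16:-→d17:-→d18:-→d19:-→d20:-→d21:-→d22:-→d23:-→d24:-→d25:-→d26:-→d27:-→d28:-→d29:-→d30:-→d31:-→d32:H0  best=H0
  ? 112.58.169.134  path d0:H2→d1:-→d2:-→d3:-→d4:-→d5:-→d6:-→d7:-→d8:-→d9:-→d10:-→d11:-→d12:-→d13:-→d14:-→d15:-→d16:-→d17:-→d18:-→d19:-→d20:-→d21:-→d22:-→d23:-→d24:-→d25:-→d26:-→d27:-→d28:-→d29:-→d30:-→d31:H1→d32:H1  best=H1
  ? 56.157.90.82  path d0:H2→d1:-→d2:-→d3:-→d4:-→d5:-→d6:-→d7:-→d8:-→d9:-→d10:-→d11:-→d12:-→d13:-→d14:H1→d15:-→d16:-→d17:-→d18:-→d19:-→d20:-→d21:-→d22:-→d23:-→d24:-→d25:-→d26:-→d27:-→d28:H1→d29:-  best=H1
  + 185.110.0.0/16 (H1) depth=16
  ? 56.157.90.85  path d0:H2→d1:-→d2:-→d3:-→d4:-→d5:-→d6:-→d7:-→d8:-→d9:-→d10:-→d11:-→d12:-→d13:-→d14:H1→d15:-→d16:-→d17:-→d18:-→d19:-→d20:-→d21:-→d22:-→d23:-→d24:-→d25:-→d26:-→d27:-→d28:H1→d29:-→d30:-→d31:-→d32:H1  best=H1
  del 185.110.68.134/32 (clear depth 32)
  del 56.157.90.85/32 (clear depth 32)
  + 185.110.68.128/26 (H1) depth=26
  + 112.58.0.0/16 (H0) depth=16
  + 185.110.68.132/30 (H1) depth=30
  ? 174.114.171.117  path d0:H2→d1:-→d2:-→d3:-→d4:-→d5:-→d6:-→d7:-→d8:-→d9:-→d10:-→d11:-→d12:-→d13:-→d14:-→d15:-→d16:-→d17:-→d18:-→d19:-→d20:-→d21:-→d22:-→d23:-→d24:H2→d25:-→d26:-→d27:-→d28:H1  best=H1
  ? 56.156.2.202  path d0:H2→d1:-→d2:-→d3:-→d4:-→d5:-→d6:-→d7:-→d8:-→d9:-→d10:-→d11:-→d12:-→d13:-→d14:H1→d15:-  best=H1
  del 185.110.68.132/30 (clear depth 30)
  ? 112.58.0.7  path d0:H2→d1:-→d2:-→d3:-→d4:-→d5:-→d6:-→d7:-→d8:-→d9:-→d10:-→d11:-→d12:-→d13:-→d14:-→d15:-→d16:H0  best=H0
  + 174.114.171.112/28 (H2) depth=28
  ? 159.179.122.199  path d0:H2→d1:-→d2:-  best=H2
  ? 112.58.169.134  path d0:H2→d1:-→d2:-→d3:-→d4:-→d5:-→d6:-→d7:-→d8:-→d9:-→d10:-→d11:-→d12:-→d13:-→d14:-→d15:-→d16:H0→d17:-→d18:-→d19:-→d20:-→d21:-→d22:-→d23:-→d24:-→d25:-→d26:-→d27:-→d28:-→d29:-→d30:-→d31:H1→d32:H1  best=H1
  del 112.58.169.134/32 (clear depth 32)
  + 112.48.0.0/12 (H2) depth=12
  ? 174.114.171.81  path d0:H2→d1:-→d2:-→d3:-→d4:-→d5:-→d6:-→d7:-→d8:-→d9:-→d10:-→d11:-→d12:-→d13:-→d14:-→d15:-→d16:-→d17:-→d18:-→d19:-→d20:-→d21:-→d22:-→d23:-→d24:H2→d25:-→d26:-  best=H2

== LOOKUPS ==
["H2","no-route","H1","H1","H2","H1","H0","H1","H1","H1","H1","H1","H0","H2","H1","H2"]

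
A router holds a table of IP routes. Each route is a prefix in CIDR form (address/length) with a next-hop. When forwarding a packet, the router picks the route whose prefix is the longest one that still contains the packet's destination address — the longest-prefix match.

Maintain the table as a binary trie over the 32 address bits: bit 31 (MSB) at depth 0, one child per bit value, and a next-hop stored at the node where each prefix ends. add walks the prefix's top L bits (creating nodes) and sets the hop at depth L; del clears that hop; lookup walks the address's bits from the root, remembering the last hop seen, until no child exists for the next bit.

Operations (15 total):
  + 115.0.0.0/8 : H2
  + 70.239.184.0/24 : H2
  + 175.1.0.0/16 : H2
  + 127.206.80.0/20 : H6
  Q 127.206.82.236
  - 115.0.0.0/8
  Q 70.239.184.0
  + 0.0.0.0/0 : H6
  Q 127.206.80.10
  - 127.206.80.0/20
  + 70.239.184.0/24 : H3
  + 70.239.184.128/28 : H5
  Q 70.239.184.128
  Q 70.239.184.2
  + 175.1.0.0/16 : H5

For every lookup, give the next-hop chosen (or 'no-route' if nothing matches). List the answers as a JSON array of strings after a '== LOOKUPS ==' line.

Trace:
  + 115.0.0.0/8 (H2) depth=8
  + 70.239.184.0/24 (H2) depth=24
  + 175.1.0.0/16 (H2) depth=16
  + 127.206.80.0/20 (H6) depth=20
  Q 127.206.82.236: descend 01111111110011100101 ; hops seen [H6] ; pick H6
  del 115.0.0.0/8 (clear depth 8)
  Q 70.239.184.0: descend 010001101110111110111000 ; hops seen [H2] ; pick H2
  + 0.0.0.0/0 (H6) depth=0
  Q 127.206.80.10: descend 01111111110011100101 ; hops seen [H6,H6] ; pick H6
  del 127.206.80.0/20 (clear depth 20)
  + 70.239.184.0/24 (H3) depth=24
  + 70.239.184.128/28 (H5) depth=28
  Q 70.239.184.128: descend 0100011011101111101110001000 ; hops seen [H6,H3,H5] ; pick H5
  Q 70.239.184.2: descend 010001101110111110111000 ; hops seen [H6,H3] ; pick H3
  + 175.1.0.0/16 (H5) depth=16

== LOOKUPS ==
["H6","H2","H6","H5","H3"]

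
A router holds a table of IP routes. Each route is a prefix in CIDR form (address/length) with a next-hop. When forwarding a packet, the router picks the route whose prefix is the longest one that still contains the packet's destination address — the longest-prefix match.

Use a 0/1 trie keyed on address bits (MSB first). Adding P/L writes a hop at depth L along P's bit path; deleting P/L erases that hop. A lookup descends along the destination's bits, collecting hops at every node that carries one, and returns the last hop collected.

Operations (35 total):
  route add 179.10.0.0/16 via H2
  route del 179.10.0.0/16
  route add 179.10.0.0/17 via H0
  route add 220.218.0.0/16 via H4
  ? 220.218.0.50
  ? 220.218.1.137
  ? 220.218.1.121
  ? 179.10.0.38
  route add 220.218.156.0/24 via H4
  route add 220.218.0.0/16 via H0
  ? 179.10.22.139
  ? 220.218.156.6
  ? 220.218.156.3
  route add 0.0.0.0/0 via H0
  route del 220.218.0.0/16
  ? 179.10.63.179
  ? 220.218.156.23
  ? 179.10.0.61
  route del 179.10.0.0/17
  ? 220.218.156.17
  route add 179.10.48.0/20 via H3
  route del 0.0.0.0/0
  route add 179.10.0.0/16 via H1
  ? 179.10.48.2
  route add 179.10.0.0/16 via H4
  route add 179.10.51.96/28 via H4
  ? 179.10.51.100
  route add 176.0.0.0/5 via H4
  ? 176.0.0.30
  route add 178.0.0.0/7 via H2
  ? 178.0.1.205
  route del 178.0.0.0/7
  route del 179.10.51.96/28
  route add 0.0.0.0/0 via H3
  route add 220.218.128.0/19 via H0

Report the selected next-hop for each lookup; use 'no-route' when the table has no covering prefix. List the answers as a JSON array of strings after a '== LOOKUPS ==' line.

Trace:
  + 179.10.0.0/16 (H2) depth=16
  - 179.10.0.0/16 clear@16
  + 179.10.0.0/17 (H0) depth=17
  + 220.218.0.0/16 (H4) depth=16
  Q 220.218.0.50: descend 1101110011011010 ; hops seen [H4] ; pick H4
  Q 220.218.1.137: descend 1101110011011010 ; hops seen [H4] ; pick H4
  Q 220.218.1.121: descend 1101110011011010 ; hops seen [H4] ; pick H4
  Q 179.10.0.38: descend 10110011000010100 ; hops seen [H0] ; pick H0
  + 220.218.156.0/24 (H4) depth=24
  + 220.218.0.0/16 (H0) depth=16
  Q 179.10.22.139: descend 10110011000010100 ; hops seen [H0] ; pick H0
  Q 220.218.156.6: descend 110111001101101010011100 ; hops seen [H0,H4] ; pick H4
  Q 220.218.156.3: descend 110111001101101010011100 ; hops seen [H0,H4] ; pick H4
  + 0.0.0.0/0 (H0) depth=0
  - 220.218.0.0/16 clear@16
  Q 179.10.63.179: descend 10110011000010100 ; hops seen [H0,H0] ; pick H0
  Q 220.218.156.23: descend 110111001101101010011100 ; hops seen [H0,H4] ; pick H4
  Q 179.10.0.61: descend 10110011000010100 ; hops seen [H0,H0] ; pick H0
  - 179.10.0.0/17 clear@17
  Q 220.218.156.17: descend 110111001101101010011100 ; hops seen [H0,H4] ; pick H4
  + 179.10.48.0/20 (H3) depth=20
  - 0.0.0.0/0 clear@0
  + 179.10.0.0/16 (H1) depth=16
  Q 179.10.48.2: descend 10110011000010100011 ; hops seen [H1,H3] ; pick H3
  + 179.10.0.0/16 (H4) depth=16
  + 179.10.51.96/28 (H4) depth=28
  Q 179.10.51.100: descend 1011001100001010001100110110 ; hops seen [H4,H3,H4] ; pick H4
  + 176.0.0.0/5 (H4) depth=5
  Q 176.0.0.30: descend 101100 ; hops seen [H4] ; pick H4
  + 178.0.0.0/7 (H2) depth=7
  Q 178.0.1.205: descend 1011001 ; hops seen [H4,H2] ; pick H2
  - 178.0.0.0/7 clear@7
  - 179.10.51.96/28 clear@28
  + 0.0.0.0/0 (H3) depth=0
  + 220.218.128.0/19 (H0) depth=19

== LOOKUPS ==
["H4","H4","H4","H0","H0","H4","H4","H0","H4","H0","H4","H3","H4","H4","H2"]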